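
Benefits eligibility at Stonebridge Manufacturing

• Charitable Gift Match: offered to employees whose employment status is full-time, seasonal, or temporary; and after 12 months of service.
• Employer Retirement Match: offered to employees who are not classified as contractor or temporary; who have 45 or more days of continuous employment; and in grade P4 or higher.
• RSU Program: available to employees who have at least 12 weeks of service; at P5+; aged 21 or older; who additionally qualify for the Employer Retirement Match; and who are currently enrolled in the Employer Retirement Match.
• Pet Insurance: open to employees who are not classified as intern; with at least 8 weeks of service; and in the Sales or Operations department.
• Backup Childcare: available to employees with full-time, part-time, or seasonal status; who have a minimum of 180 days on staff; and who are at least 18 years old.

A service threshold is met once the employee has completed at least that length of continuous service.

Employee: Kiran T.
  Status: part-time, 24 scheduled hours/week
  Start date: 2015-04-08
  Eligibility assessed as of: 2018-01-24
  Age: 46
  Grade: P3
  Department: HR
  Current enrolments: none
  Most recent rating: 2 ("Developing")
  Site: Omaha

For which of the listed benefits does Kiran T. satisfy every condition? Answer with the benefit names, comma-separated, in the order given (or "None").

Backup Childcare

Service from 2015-04-08 to 2018-01-24: 1022 days.
Charitable Gift Match — status part-time ✗ (requires full-time, seasonal, or temporary) → not eligible.
Employer Retirement Match — status part-time ✓ (not excluded); service 1022 days ≥ 45 days ✓; grade P3 < P4 ✗ → not eligible.
RSU Program — service 1022 days ≥ 12 weeks (≈84 days) ✓; grade P3 < P5 ✗ → not eligible.
Pet Insurance — status part-time ✓ (not excluded); service 1022 days ≥ 8 weeks (≈56 days) ✓; dept HR ✗ → not eligible.
Backup Childcare — status part-time ✓; service 1022 days ≥ 180 days ✓; age 46 ≥ 18 ✓ → eligible.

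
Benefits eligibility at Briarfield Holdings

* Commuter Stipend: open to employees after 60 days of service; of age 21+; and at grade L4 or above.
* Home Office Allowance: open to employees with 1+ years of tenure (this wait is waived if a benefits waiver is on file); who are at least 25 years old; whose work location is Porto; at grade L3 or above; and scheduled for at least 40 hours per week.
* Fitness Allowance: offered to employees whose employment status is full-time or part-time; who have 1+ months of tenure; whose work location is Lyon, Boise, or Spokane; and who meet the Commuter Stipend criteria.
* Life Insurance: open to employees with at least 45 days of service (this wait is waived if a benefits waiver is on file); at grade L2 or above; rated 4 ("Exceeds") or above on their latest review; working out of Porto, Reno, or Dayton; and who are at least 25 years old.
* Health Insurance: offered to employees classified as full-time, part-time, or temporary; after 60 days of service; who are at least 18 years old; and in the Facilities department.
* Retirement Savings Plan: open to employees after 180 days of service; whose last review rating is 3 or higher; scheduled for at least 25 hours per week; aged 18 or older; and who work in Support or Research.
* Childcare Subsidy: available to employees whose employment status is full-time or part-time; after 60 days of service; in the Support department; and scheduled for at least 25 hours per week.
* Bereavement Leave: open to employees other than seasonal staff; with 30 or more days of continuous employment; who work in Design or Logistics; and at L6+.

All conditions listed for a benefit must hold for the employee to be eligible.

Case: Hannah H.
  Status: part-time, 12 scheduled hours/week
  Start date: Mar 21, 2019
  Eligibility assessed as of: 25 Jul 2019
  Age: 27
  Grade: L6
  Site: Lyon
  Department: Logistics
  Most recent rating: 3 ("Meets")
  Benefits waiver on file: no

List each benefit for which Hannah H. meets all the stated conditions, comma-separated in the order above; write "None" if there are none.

Service from Mar 21, 2019 to 25 Jul 2019: 126 days.
Commuter Stipend — service 126 days ≥ 60 days ✓; age 27 ≥ 21 ✓; grade L6 ≥ L4 ✓ → eligible.
Home Office Allowance — no waiver, service 126 days < 1 year (≈365 days) ✗ → not eligible.
Fitness Allowance — status part-time ✓; service 126 days ≥ 1 month (≈30 days) ✓; site Lyon ✓; eligible for Commuter Stipend ✓ → eligible.
Life Insurance — no waiver, service 126 days ≥ 45 days ✓; grade L6 ≥ L2 ✓; rating 3 < 4 ✗ → not eligible.
Health Insurance — status part-time ✓; service 126 days ≥ 60 days ✓; age 27 ≥ 18 ✓; dept Logistics ✗ → not eligible.
Retirement Savings Plan — service 126 days < 180 days ✗ → not eligible.
Childcare Subsidy — status part-time ✓; service 126 days ≥ 60 days ✓; dept Logistics ✗ → not eligible.
Bereavement Leave — status part-time ✓ (not excluded); service 126 days ≥ 30 days ✓; dept Logistics ✓; grade L6 ≥ L6 ✓ → eligible.

Commuter Stipend, Fitness Allowance, Bereavement Leave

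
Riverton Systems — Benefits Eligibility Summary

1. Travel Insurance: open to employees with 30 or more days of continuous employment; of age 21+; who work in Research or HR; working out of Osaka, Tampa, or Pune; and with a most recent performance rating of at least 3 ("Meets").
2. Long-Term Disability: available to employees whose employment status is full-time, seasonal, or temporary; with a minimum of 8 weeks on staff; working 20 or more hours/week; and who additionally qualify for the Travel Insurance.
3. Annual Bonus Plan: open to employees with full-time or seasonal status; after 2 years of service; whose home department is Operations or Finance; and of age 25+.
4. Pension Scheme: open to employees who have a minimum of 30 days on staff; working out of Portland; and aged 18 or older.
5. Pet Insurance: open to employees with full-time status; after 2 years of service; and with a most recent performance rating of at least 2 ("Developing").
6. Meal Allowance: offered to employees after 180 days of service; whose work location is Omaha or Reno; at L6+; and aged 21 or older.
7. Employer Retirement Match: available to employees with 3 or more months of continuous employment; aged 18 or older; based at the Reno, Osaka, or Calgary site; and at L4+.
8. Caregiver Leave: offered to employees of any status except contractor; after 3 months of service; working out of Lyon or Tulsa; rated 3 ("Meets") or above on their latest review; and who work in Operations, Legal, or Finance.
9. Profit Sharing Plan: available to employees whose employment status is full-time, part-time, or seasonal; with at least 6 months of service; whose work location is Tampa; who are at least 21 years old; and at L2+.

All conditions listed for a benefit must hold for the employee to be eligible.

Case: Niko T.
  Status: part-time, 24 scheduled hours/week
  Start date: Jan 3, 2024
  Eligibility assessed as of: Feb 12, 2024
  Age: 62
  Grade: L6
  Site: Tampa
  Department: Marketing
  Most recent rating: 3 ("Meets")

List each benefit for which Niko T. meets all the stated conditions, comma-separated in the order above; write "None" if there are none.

Service from Jan 3, 2024 to Feb 12, 2024: 40 days.
Travel Insurance — service 40 days ≥ 30 days ✓; age 62 ≥ 21 ✓; dept Marketing ✗ → not eligible.
Long-Term Disability — status part-time ✗ (requires full-time, seasonal, or temporary) → not eligible.
Annual Bonus Plan — status part-time ✗ (requires full-time or seasonal) → not eligible.
Pension Scheme — service 40 days ≥ 30 days ✓; site Tampa ✗ (not Portland) → not eligible.
Pet Insurance — status part-time ✗ (requires full-time) → not eligible.
Meal Allowance — service 40 days < 180 days ✗ → not eligible.
Employer Retirement Match — service 40 days < 3 months (≈90 days) ✗ → not eligible.
Caregiver Leave — status part-time ✓ (not excluded); service 40 days < 3 months (≈90 days) ✗ → not eligible.
Profit Sharing Plan — status part-time ✓; service 40 days < 6 months (≈180 days) ✗ → not eligible.

None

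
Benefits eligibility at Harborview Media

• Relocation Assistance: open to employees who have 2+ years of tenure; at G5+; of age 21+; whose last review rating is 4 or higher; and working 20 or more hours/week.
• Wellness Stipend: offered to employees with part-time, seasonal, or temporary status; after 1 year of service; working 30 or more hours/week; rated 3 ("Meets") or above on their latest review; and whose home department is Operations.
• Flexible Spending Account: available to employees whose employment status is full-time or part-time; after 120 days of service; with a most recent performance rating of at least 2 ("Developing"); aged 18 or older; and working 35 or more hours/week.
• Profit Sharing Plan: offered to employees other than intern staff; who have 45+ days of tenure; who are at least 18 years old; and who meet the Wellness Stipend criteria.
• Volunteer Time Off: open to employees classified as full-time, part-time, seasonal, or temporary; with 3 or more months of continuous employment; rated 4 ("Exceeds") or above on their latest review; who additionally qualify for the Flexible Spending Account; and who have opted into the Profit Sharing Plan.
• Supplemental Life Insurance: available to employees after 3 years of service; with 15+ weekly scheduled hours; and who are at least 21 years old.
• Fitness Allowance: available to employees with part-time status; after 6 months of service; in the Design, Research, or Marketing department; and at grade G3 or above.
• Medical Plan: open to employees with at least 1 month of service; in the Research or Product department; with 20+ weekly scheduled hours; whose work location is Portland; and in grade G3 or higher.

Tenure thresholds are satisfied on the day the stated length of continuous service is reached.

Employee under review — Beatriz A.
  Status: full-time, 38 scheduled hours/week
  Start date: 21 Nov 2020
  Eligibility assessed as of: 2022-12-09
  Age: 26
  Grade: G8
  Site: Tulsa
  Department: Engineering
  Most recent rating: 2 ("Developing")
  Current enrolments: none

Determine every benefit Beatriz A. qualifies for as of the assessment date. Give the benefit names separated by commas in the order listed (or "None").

Flexible Spending Account

Service from 21 Nov 2020 to 2022-12-09: 748 days.
Relocation Assistance — service 748 days ≥ 2 years (≈730 days) ✓; grade G8 ≥ G5 ✓; age 26 ≥ 21 ✓; rating 2 < 4 ✗ → not eligible.
Wellness Stipend — status full-time ✗ (requires part-time, seasonal, or temporary) → not eligible.
Flexible Spending Account — status full-time ✓; service 748 days ≥ 120 days ✓; rating 2 ≥ 2 ✓; age 26 ≥ 18 ✓; 38 hrs/wk ≥ 35 ✓ → eligible.
Profit Sharing Plan — status full-time ✓ (not excluded); service 748 days ≥ 45 days ✓; age 26 ≥ 18 ✓; not eligible for Wellness Stipend ✗ → not eligible.
Volunteer Time Off — status full-time ✓; service 748 days ≥ 3 months (≈90 days) ✓; rating 2 < 4 ✗ → not eligible.
Supplemental Life Insurance — service 748 days < 3 years (≈1095 days) ✗ → not eligible.
Fitness Allowance — status full-time ✗ (requires part-time) → not eligible.
Medical Plan — service 748 days ≥ 1 month (≈30 days) ✓; dept Engineering ✗ → not eligible.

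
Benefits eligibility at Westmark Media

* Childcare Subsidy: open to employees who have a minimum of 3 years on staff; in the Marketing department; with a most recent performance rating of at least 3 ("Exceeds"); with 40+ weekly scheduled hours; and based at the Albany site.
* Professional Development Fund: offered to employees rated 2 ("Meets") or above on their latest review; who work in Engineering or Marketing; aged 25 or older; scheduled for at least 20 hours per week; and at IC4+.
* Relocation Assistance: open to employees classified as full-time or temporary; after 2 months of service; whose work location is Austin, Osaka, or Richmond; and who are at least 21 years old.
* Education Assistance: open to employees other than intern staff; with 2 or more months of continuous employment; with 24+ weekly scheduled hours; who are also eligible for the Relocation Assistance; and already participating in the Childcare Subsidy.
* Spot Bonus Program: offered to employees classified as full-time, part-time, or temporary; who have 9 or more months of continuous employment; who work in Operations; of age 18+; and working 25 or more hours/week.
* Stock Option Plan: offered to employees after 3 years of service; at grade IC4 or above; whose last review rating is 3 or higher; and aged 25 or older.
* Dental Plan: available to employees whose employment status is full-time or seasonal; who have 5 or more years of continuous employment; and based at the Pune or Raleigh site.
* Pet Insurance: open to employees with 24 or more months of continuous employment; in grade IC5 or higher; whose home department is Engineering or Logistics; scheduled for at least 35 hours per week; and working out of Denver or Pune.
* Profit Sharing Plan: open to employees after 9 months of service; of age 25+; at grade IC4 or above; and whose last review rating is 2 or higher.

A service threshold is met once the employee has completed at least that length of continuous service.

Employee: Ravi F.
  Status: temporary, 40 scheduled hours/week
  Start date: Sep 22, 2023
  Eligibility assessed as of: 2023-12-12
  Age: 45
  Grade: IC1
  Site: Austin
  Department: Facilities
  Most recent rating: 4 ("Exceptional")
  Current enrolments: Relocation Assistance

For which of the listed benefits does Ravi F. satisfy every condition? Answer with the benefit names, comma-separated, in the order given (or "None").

Relocation Assistance

Service from Sep 22, 2023 to 2023-12-12: 81 days.
Childcare Subsidy — service 81 days < 3 years (≈1095 days) ✗ → not eligible.
Professional Development Fund — rating 4 ≥ 2 ✓; dept Facilities ✗ → not eligible.
Relocation Assistance — status temporary ✓; service 81 days ≥ 2 months (≈60 days) ✓; site Austin ✓; age 45 ≥ 21 ✓ → eligible.
Education Assistance — status temporary ✓ (not excluded); service 81 days ≥ 2 months (≈60 days) ✓; 40 hrs/wk ≥ 24 ✓; eligible for Relocation Assistance ✓; not enrolled in Childcare Subsidy ✗ → not eligible.
Spot Bonus Program — status temporary ✓; service 81 days < 9 months (≈270 days) ✗ → not eligible.
Stock Option Plan — service 81 days < 3 years (≈1095 days) ✗ → not eligible.
Dental Plan — status temporary ✗ (requires full-time or seasonal) → not eligible.
Pet Insurance — service 81 days < 24 months (≈720 days) ✗ → not eligible.
Profit Sharing Plan — service 81 days < 9 months (≈270 days) ✗ → not eligible.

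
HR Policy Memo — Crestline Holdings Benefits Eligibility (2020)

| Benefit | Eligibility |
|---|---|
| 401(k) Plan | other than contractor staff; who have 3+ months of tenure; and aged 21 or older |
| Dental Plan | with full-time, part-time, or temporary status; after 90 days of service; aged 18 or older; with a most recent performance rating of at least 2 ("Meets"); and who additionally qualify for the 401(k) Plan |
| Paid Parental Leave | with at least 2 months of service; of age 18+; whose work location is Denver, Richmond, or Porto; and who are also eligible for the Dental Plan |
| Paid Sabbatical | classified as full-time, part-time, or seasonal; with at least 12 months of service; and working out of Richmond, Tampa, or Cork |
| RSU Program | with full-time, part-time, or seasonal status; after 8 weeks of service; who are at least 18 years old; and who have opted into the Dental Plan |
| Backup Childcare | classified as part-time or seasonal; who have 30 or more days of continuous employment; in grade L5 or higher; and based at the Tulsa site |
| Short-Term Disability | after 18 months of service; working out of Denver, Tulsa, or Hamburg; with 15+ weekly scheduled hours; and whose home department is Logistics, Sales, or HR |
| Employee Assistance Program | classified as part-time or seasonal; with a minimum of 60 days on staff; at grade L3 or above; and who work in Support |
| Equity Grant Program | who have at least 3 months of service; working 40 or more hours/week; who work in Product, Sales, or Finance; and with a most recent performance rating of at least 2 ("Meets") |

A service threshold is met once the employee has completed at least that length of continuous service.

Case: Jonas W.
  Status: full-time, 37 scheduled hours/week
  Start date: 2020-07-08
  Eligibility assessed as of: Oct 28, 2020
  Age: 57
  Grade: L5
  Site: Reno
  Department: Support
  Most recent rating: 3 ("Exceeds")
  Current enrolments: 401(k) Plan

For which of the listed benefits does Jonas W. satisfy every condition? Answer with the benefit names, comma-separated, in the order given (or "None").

401(k) Plan, Dental Plan

Service from 2020-07-08 to Oct 28, 2020: 112 days.
401(k) Plan — status full-time ✓ (not excluded); service 112 days ≥ 3 months (≈90 days) ✓; age 57 ≥ 21 ✓ → eligible.
Dental Plan — status full-time ✓; service 112 days ≥ 90 days ✓; age 57 ≥ 18 ✓; rating 3 ≥ 2 ✓; eligible for 401(k) Plan ✓ → eligible.
Paid Parental Leave — service 112 days ≥ 2 months (≈60 days) ✓; age 57 ≥ 18 ✓; site Reno ✗ (not Denver, Richmond, or Porto) → not eligible.
Paid Sabbatical — status full-time ✓; service 112 days < 12 months (≈360 days) ✗ → not eligible.
RSU Program — status full-time ✓; service 112 days ≥ 8 weeks (≈56 days) ✓; age 57 ≥ 18 ✓; not enrolled in Dental Plan ✗ → not eligible.
Backup Childcare — status full-time ✗ (requires part-time or seasonal) → not eligible.
Short-Term Disability — service 112 days < 18 months (≈540 days) ✗ → not eligible.
Employee Assistance Program — status full-time ✗ (requires part-time or seasonal) → not eligible.
Equity Grant Program — service 112 days ≥ 3 months (≈90 days) ✓; 37 hrs/wk < 40 ✗ → not eligible.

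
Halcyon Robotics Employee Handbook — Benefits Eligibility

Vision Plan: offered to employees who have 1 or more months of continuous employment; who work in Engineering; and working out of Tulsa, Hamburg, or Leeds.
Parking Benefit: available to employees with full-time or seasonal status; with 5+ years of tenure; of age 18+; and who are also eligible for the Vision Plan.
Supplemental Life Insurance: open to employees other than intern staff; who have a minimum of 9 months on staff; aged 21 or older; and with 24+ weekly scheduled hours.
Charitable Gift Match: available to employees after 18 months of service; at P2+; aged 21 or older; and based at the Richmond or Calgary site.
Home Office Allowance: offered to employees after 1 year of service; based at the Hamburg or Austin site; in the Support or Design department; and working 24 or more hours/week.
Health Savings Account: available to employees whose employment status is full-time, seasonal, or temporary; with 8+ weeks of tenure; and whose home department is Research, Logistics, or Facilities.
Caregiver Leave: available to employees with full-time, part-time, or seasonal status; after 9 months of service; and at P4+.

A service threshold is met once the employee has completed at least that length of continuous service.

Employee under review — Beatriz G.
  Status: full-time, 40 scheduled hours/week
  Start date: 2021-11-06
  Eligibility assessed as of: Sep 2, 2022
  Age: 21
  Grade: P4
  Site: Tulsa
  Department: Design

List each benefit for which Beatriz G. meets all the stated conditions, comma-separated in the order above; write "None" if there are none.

Supplemental Life Insurance, Caregiver Leave

Service from 2021-11-06 to Sep 2, 2022: 300 days.
Vision Plan — service 300 days ≥ 1 month (≈30 days) ✓; dept Design ✗ → not eligible.
Parking Benefit — status full-time ✓; service 300 days < 5 years (≈1825 days) ✗ → not eligible.
Supplemental Life Insurance — status full-time ✓ (not excluded); service 300 days ≥ 9 months (≈270 days) ✓; age 21 ≥ 21 ✓; 40 hrs/wk ≥ 24 ✓ → eligible.
Charitable Gift Match — service 300 days < 18 months (≈540 days) ✗ → not eligible.
Home Office Allowance — service 300 days < 1 year (≈365 days) ✗ → not eligible.
Health Savings Account — status full-time ✓; service 300 days ≥ 8 weeks (≈56 days) ✓; dept Design ✗ → not eligible.
Caregiver Leave — status full-time ✓; service 300 days ≥ 9 months (≈270 days) ✓; grade P4 ≥ P4 ✓ → eligible.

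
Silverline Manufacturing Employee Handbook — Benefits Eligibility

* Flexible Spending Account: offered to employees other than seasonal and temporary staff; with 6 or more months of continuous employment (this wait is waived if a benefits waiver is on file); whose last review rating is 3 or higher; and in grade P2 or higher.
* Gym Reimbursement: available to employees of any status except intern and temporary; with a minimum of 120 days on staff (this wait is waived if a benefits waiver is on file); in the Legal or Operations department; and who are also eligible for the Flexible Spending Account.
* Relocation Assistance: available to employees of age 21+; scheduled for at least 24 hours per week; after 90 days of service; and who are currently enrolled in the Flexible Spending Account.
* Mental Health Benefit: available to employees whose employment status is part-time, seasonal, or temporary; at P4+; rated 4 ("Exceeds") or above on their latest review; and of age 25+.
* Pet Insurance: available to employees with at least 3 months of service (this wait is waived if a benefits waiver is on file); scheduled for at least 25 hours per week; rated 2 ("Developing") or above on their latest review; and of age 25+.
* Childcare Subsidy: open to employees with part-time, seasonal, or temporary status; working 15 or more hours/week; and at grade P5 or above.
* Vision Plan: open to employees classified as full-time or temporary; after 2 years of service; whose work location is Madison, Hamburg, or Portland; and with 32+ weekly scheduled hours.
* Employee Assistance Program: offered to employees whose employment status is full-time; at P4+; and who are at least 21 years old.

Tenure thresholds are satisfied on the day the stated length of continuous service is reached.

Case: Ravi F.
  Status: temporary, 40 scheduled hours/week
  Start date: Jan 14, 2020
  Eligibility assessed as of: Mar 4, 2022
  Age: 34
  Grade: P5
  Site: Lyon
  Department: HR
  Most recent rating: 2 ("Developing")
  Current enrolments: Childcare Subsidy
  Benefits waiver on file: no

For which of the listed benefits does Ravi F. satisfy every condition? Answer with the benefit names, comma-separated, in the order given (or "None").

Pet Insurance, Childcare Subsidy

Service from Jan 14, 2020 to Mar 4, 2022: 780 days.
Flexible Spending Account — status temporary ✗ (excluded) → not eligible.
Gym Reimbursement — status temporary ✗ (excluded) → not eligible.
Relocation Assistance — age 34 ≥ 21 ✓; 40 hrs/wk ≥ 24 ✓; service 780 days ≥ 90 days ✓; not enrolled in Flexible Spending Account ✗ → not eligible.
Mental Health Benefit — status temporary ✓; grade P5 ≥ P4 ✓; rating 2 < 4 ✗ → not eligible.
Pet Insurance — no waiver, service 780 days ≥ 3 months (≈90 days) ✓; 40 hrs/wk ≥ 25 ✓; rating 2 ≥ 2 ✓; age 34 ≥ 25 ✓ → eligible.
Childcare Subsidy — status temporary ✓; 40 hrs/wk ≥ 15 ✓; grade P5 ≥ P5 ✓ → eligible.
Vision Plan — status temporary ✓; service 780 days ≥ 2 years (≈730 days) ✓; site Lyon ✗ (not Madison, Hamburg, or Portland) → not eligible.
Employee Assistance Program — status temporary ✗ (requires full-time) → not eligible.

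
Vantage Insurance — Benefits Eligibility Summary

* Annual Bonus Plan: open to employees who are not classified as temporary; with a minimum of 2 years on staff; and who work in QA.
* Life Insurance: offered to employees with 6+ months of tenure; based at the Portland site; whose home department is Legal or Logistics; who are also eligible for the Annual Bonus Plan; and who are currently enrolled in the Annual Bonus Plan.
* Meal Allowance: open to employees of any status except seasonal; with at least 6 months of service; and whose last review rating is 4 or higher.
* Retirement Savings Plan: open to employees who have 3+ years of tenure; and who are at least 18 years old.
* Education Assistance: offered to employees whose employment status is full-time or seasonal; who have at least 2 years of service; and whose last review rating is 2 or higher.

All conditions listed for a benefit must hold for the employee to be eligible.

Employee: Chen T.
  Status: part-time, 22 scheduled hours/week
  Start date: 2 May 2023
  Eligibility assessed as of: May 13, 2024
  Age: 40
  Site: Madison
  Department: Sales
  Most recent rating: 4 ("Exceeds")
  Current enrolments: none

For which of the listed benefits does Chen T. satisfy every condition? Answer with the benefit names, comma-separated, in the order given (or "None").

Meal Allowance

Service from 2 May 2023 to May 13, 2024: 377 days.
Annual Bonus Plan — status part-time ✓ (not excluded); service 377 days < 2 years (≈730 days) ✗ → not eligible.
Life Insurance — service 377 days ≥ 6 months (≈180 days) ✓; site Madison ✗ (not Portland) → not eligible.
Meal Allowance — status part-time ✓ (not excluded); service 377 days ≥ 6 months (≈180 days) ✓; rating 4 ≥ 4 ✓ → eligible.
Retirement Savings Plan — service 377 days < 3 years (≈1095 days) ✗ → not eligible.
Education Assistance — status part-time ✗ (requires full-time or seasonal) → not eligible.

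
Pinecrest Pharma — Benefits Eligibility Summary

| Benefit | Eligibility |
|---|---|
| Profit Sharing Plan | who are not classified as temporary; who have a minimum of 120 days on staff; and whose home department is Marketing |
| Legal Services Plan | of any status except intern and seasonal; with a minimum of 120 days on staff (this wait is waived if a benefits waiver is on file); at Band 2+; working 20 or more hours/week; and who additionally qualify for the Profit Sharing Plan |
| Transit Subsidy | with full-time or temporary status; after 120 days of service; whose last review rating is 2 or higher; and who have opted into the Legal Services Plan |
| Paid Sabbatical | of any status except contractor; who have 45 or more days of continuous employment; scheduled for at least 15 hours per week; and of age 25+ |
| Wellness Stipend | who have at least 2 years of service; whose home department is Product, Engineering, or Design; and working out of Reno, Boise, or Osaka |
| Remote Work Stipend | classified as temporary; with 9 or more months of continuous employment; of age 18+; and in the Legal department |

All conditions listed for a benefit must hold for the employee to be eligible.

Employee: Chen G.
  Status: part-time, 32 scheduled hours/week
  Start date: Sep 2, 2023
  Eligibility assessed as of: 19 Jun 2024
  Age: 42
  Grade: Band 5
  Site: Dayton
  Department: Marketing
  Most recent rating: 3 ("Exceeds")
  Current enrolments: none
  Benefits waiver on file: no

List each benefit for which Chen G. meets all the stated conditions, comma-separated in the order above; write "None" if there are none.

Profit Sharing Plan, Legal Services Plan, Paid Sabbatical

Service from Sep 2, 2023 to 19 Jun 2024: 291 days.
Profit Sharing Plan — status part-time ✓ (not excluded); service 291 days ≥ 120 days ✓; dept Marketing ✓ → eligible.
Legal Services Plan — status part-time ✓ (not excluded); no waiver, service 291 days ≥ 120 days ✓; grade Band 5 ≥ Band 2 ✓; 32 hrs/wk ≥ 20 ✓; eligible for Profit Sharing Plan ✓ → eligible.
Transit Subsidy — status part-time ✗ (requires full-time or temporary) → not eligible.
Paid Sabbatical — status part-time ✓ (not excluded); service 291 days ≥ 45 days ✓; 32 hrs/wk ≥ 15 ✓; age 42 ≥ 25 ✓ → eligible.
Wellness Stipend — service 291 days < 2 years (≈730 days) ✗ → not eligible.
Remote Work Stipend — status part-time ✗ (requires temporary) → not eligible.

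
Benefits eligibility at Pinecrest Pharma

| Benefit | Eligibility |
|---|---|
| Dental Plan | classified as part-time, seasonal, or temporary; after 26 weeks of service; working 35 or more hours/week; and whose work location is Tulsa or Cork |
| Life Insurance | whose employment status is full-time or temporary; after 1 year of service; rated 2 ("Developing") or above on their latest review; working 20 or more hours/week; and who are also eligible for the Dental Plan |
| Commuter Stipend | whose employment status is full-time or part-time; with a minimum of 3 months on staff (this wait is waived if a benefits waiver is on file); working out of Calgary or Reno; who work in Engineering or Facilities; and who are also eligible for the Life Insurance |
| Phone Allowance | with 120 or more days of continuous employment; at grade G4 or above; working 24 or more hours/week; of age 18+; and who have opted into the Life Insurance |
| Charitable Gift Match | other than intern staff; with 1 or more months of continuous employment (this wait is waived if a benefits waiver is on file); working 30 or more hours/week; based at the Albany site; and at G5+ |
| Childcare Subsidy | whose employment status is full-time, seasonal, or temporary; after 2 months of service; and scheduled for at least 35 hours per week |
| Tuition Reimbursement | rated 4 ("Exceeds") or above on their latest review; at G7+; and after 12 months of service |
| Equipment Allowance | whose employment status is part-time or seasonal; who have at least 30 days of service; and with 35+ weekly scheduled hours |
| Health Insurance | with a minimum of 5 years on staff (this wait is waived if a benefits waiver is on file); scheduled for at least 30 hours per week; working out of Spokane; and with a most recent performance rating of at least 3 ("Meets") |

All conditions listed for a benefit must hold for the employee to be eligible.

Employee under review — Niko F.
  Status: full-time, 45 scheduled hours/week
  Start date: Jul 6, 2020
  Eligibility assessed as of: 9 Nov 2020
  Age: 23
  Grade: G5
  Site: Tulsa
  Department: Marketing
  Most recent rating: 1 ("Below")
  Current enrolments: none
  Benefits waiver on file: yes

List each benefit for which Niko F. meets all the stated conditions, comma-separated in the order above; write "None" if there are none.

Service from Jul 6, 2020 to 9 Nov 2020: 126 days.
Dental Plan — status full-time ✗ (requires part-time, seasonal, or temporary) → not eligible.
Life Insurance — status full-time ✓; service 126 days < 1 year (≈365 days) ✗ → not eligible.
Commuter Stipend — status full-time ✓; benefits waiver on file ✓; site Tulsa ✗ (not Calgary or Reno) → not eligible.
Phone Allowance — service 126 days ≥ 120 days ✓; grade G5 ≥ G4 ✓; 45 hrs/wk ≥ 24 ✓; age 23 ≥ 18 ✓; not enrolled in Life Insurance ✗ → not eligible.
Charitable Gift Match — status full-time ✓ (not excluded); benefits waiver on file ✓; 45 hrs/wk ≥ 30 ✓; site Tulsa ✗ (not Albany) → not eligible.
Childcare Subsidy — status full-time ✓; service 126 days ≥ 2 months (≈60 days) ✓; 45 hrs/wk ≥ 35 ✓ → eligible.
Tuition Reimbursement — rating 1 < 4 ✗ → not eligible.
Equipment Allowance — status full-time ✗ (requires part-time or seasonal) → not eligible.
Health Insurance — benefits waiver on file ✓; 45 hrs/wk ≥ 30 ✓; site Tulsa ✗ (not Spokane) → not eligible.

Childcare Subsidy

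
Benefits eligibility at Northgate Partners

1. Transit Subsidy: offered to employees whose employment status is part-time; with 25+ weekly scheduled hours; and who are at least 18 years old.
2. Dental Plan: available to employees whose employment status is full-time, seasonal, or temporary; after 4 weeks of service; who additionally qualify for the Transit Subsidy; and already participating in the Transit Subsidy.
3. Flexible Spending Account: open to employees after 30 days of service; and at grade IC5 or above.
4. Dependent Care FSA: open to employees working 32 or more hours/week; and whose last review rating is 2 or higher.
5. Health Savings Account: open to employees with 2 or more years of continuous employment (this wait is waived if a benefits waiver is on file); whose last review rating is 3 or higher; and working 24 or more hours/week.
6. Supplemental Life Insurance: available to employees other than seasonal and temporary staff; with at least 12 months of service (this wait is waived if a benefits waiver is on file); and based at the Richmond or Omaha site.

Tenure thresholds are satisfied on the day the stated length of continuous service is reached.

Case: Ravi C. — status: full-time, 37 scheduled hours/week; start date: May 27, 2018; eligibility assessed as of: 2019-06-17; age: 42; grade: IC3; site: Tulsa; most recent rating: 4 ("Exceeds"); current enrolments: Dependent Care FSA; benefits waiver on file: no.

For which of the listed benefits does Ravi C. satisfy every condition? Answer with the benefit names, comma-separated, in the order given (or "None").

Dependent Care FSA

Service from May 27, 2018 to 2019-06-17: 386 days.
Transit Subsidy — status full-time ✗ (requires part-time) → not eligible.
Dental Plan — status full-time ✓; service 386 days ≥ 4 weeks (≈28 days) ✓; not eligible for Transit Subsidy ✗ → not eligible.
Flexible Spending Account — service 386 days ≥ 30 days ✓; grade IC3 < IC5 ✗ → not eligible.
Dependent Care FSA — 37 hrs/wk ≥ 32 ✓; rating 4 ≥ 2 ✓ → eligible.
Health Savings Account — no waiver, service 386 days < 2 years (≈730 days) ✗ → not eligible.
Supplemental Life Insurance — status full-time ✓ (not excluded); no waiver, service 386 days ≥ 12 months (≈360 days) ✓; site Tulsa ✗ (not Richmond or Omaha) → not eligible.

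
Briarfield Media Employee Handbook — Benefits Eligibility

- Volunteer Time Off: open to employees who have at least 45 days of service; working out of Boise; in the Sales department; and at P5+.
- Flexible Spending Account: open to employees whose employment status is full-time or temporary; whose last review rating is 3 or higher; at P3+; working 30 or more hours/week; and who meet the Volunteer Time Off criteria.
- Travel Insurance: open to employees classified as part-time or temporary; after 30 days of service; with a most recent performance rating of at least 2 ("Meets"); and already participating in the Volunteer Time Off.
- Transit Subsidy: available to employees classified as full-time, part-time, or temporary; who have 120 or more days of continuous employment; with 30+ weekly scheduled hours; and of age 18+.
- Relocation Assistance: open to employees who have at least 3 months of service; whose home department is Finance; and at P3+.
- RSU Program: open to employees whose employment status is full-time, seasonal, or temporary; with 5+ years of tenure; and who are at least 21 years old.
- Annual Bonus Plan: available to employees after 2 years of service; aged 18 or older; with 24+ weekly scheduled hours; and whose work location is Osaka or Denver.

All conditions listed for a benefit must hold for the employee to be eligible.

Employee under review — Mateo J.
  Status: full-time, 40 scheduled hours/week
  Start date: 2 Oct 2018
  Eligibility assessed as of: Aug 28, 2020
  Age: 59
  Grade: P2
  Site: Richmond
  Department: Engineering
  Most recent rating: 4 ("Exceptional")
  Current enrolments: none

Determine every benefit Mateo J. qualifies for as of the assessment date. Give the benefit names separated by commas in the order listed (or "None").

Transit Subsidy

Service from 2 Oct 2018 to Aug 28, 2020: 696 days.
Volunteer Time Off — service 696 days ≥ 45 days ✓; site Richmond ✗ (not Boise) → not eligible.
Flexible Spending Account — status full-time ✓; rating 4 ≥ 3 ✓; grade P2 < P3 ✗ → not eligible.
Travel Insurance — status full-time ✗ (requires part-time or temporary) → not eligible.
Transit Subsidy — status full-time ✓; service 696 days ≥ 120 days ✓; 40 hrs/wk ≥ 30 ✓; age 59 ≥ 18 ✓ → eligible.
Relocation Assistance — service 696 days ≥ 3 months (≈90 days) ✓; dept Engineering ✗ → not eligible.
RSU Program — status full-time ✓; service 696 days < 5 years (≈1825 days) ✗ → not eligible.
Annual Bonus Plan — service 696 days < 2 years (≈730 days) ✗ → not eligible.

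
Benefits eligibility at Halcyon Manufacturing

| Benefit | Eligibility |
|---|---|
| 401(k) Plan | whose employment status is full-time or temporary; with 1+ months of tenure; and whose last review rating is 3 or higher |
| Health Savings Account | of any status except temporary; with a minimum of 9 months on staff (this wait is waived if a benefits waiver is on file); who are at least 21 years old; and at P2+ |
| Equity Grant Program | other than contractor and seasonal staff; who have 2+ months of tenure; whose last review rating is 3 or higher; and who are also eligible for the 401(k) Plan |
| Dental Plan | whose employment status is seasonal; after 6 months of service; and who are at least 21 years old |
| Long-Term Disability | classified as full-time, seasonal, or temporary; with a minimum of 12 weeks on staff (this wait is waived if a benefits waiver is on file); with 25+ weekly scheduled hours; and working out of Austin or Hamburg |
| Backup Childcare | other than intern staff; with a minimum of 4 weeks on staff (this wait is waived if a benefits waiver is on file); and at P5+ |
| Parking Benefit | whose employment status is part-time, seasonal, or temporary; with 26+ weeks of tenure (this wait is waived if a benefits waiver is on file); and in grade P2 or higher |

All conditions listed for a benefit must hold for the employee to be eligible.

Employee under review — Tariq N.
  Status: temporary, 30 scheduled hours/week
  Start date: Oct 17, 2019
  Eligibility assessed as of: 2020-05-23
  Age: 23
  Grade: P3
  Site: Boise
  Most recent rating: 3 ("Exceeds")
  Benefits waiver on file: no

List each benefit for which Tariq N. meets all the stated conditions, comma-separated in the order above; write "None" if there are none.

401(k) Plan, Equity Grant Program, Parking Benefit

Service from Oct 17, 2019 to 2020-05-23: 219 days.
401(k) Plan — status temporary ✓; service 219 days ≥ 1 month (≈30 days) ✓; rating 3 ≥ 3 ✓ → eligible.
Health Savings Account — status temporary ✗ (excluded) → not eligible.
Equity Grant Program — status temporary ✓ (not excluded); service 219 days ≥ 2 months (≈60 days) ✓; rating 3 ≥ 3 ✓; eligible for 401(k) Plan ✓ → eligible.
Dental Plan — status temporary ✗ (requires seasonal) → not eligible.
Long-Term Disability — status temporary ✓; no waiver, service 219 days ≥ 12 weeks (≈84 days) ✓; 30 hrs/wk ≥ 25 ✓; site Boise ✗ (not Austin or Hamburg) → not eligible.
Backup Childcare — status temporary ✓ (not excluded); no waiver, service 219 days ≥ 4 weeks (≈28 days) ✓; grade P3 < P5 ✗ → not eligible.
Parking Benefit — status temporary ✓; no waiver, service 219 days ≥ 26 weeks (≈182 days) ✓; grade P3 ≥ P2 ✓ → eligible.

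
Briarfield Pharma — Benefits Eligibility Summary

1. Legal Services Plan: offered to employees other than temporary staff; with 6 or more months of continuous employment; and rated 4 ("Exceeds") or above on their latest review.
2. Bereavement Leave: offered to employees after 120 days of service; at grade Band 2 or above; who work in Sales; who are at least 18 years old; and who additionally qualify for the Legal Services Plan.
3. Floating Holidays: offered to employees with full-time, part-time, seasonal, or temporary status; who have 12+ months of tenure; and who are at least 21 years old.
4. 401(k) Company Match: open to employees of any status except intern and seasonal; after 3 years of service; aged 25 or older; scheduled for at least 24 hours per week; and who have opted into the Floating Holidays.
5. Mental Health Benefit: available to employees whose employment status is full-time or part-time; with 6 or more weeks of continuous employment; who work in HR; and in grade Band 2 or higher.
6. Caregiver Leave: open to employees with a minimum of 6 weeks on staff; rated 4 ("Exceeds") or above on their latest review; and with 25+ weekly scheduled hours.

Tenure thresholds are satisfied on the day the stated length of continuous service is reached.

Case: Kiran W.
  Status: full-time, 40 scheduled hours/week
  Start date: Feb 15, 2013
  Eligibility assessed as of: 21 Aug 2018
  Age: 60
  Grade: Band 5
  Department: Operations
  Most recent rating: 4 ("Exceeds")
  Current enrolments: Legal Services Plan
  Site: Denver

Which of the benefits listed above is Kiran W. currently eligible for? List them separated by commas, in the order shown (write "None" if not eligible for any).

Service from Feb 15, 2013 to 21 Aug 2018: 2013 days.
Legal Services Plan — status full-time ✓ (not excluded); service 2013 days ≥ 6 months (≈180 days) ✓; rating 4 ≥ 4 ✓ → eligible.
Bereavement Leave — service 2013 days ≥ 120 days ✓; grade Band 5 ≥ Band 2 ✓; dept Operations ✗ → not eligible.
Floating Holidays — status full-time ✓; service 2013 days ≥ 12 months (≈360 days) ✓; age 60 ≥ 21 ✓ → eligible.
401(k) Company Match — status full-time ✓ (not excluded); service 2013 days ≥ 3 years (≈1095 days) ✓; age 60 ≥ 25 ✓; 40 hrs/wk ≥ 24 ✓; not enrolled in Floating Holidays ✗ → not eligible.
Mental Health Benefit — status full-time ✓; service 2013 days ≥ 6 weeks (≈42 days) ✓; dept Operations ✗ → not eligible.
Caregiver Leave — service 2013 days ≥ 6 weeks (≈42 days) ✓; rating 4 ≥ 4 ✓; 40 hrs/wk ≥ 25 ✓ → eligible.

Legal Services Plan, Floating Holidays, Caregiver Leave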